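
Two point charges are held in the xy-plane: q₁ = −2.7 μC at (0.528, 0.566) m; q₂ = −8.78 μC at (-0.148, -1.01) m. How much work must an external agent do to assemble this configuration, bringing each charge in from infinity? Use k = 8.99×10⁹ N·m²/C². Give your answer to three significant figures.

0.124 J

The assembly work is the sum of pairwise potential energies, U = Σ_{i<j} kqᵢqⱼ/rᵢⱼ.
Pair separations: r₁₂ = 1.71 m.
U = (0.124) = 0.124 J.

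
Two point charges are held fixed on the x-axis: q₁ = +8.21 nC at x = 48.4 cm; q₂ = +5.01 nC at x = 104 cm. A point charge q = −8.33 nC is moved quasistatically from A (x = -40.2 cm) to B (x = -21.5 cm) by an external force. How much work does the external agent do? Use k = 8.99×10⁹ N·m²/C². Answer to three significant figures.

-2.24×10⁻⁷ J

For quasistatic motion the external work equals the change in potential energy: W_ext = qΔV = q(V_B − V_A).
At A: distances to the source charges are 0.886 m, 1.44 m; V_A = Σ kqᵢ/rᵢ = 115 V.
At B: distances to the source charges are 0.699 m, 1.26 m; V_B = Σ kqᵢ/rᵢ = 141 V.
ΔV = V_B − V_A = 26.9 V.
W_ext = qΔV = (-8.33×10⁻⁹ C)(26.9 V) = -2.24×10⁻⁷ J.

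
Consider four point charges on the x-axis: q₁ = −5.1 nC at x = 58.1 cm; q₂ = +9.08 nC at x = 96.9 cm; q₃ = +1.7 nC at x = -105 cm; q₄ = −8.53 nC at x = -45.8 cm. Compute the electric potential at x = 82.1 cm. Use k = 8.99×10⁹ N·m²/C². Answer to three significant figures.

309 V

The total potential is the scalar sum of each charge's contribution, V = Σ kqᵢ/rᵢ.
Distances from the field point to each charge: r₁ = 0.240 m, r₂ = 0.148 m, r₃ = 1.87 m, r₄ = 1.28 m.
V = k[(-5.10×10⁻⁹)/(0.240) + (9.08×10⁻⁹)/(0.148) + (1.70×10⁻⁹)/(1.87) + (-8.53×10⁻⁹)/(1.28)] = 309 V.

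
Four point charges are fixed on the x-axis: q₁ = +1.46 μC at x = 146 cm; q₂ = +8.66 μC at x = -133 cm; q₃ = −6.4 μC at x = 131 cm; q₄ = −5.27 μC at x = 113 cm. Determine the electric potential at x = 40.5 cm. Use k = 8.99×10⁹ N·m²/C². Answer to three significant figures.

-7.16×10⁴ V

The total potential is the scalar sum of each charge's contribution, V = Σ kqᵢ/rᵢ.
Distances from the field point to each charge: r₁ = 1.05 m, r₂ = 1.74 m, r₃ = 0.905 m, r₄ = 0.725 m.
V = k[(1.46×10⁻⁶)/(1.05) + (8.66×10⁻⁶)/(1.74) + (-6.40×10⁻⁶)/(0.905) + (-5.27×10⁻⁶)/(0.725)] = -7.16×10⁴ V.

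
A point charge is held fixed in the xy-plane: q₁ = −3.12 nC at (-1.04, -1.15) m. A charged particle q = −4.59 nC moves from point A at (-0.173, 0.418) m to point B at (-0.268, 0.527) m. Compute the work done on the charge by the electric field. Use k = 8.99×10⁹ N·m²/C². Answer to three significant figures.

2.12×10⁻⁹ J

The work done by the electric force is W_field = −ΔU = −q(V_B − V_A) = q(V_A − V_B).
At A: distance to the source charge is 1.79 m; V_A = kq₁/r = -15.7 V.
At B: distance to the source charge is 1.85 m; V_B = kq₁/r = -15.2 V.
ΔV = V_B − V_A = 0.462 V.
W_field = −qΔV = −(-4.59×10⁻⁹ C)(0.462 V) = 2.12×10⁻⁹ J.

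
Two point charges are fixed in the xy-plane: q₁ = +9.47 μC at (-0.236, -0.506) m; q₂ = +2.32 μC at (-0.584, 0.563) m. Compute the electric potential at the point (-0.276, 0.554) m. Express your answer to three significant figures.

The total potential is the scalar sum of each charge's contribution, V = Σ kqᵢ/rᵢ.
Distances from the field point to each charge: r₁ = 1.06 m, r₂ = 0.308 m.
V = k[(9.47×10⁻⁶)/(1.06) + (2.32×10⁻⁶)/(0.308)] = 1.48×10⁵ V.

1.48×10⁵ V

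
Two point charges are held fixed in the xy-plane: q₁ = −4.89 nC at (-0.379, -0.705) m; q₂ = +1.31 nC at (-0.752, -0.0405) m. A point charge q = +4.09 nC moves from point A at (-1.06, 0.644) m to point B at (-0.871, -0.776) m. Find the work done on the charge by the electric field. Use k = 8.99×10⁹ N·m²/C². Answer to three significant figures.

2.42×10⁻⁷ J

The work done by the electric force is W_field = −ΔU = −q(V_B − V_A) = q(V_A − V_B).
At A: distances to the source charges are 1.51 m, 0.751 m; V_A = Σ kqᵢ/rᵢ = -13.4 V.
At B: distances to the source charges are 0.497 m, 0.745 m; V_B = Σ kqᵢ/rᵢ = -72.6 V.
ΔV = V_B − V_A = -59.2 V.
W_field = −qΔV = −(4.09×10⁻⁹ C)(-59.2 V) = 2.42×10⁻⁷ J.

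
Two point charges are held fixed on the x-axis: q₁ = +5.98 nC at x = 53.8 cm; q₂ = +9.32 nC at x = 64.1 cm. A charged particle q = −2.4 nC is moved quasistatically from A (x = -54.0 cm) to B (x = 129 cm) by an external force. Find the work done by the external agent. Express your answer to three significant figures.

-1.91×10⁻⁷ J

For quasistatic motion the external work equals the change in potential energy: W_ext = qΔV = q(V_B − V_A).
At A: distances to the source charges are 1.08 m, 1.18 m; V_A = Σ kqᵢ/rᵢ = 121 V.
At B: distances to the source charges are 0.752 m, 0.649 m; V_B = Σ kqᵢ/rᵢ = 201 V.
ΔV = V_B − V_A = 79.8 V.
W_ext = qΔV = (-2.40×10⁻⁹ C)(79.8 V) = -1.91×10⁻⁷ J.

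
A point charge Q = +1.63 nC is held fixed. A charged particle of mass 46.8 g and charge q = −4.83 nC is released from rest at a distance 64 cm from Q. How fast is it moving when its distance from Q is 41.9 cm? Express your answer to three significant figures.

1.58×10⁻³ m/s

Only the electrostatic force acts, so mechanical energy is conserved: ½mv² = U₁ − U₂ = kQq(1/r₁ − 1/r₂).
U₁ − U₂ = (8.99×10⁹ N·m²/C²)(1.63×10⁻⁹ C)(-4.83×10⁻⁹ C)(1/0.640 − 1/0.419) = 5.83×10⁻⁸ J.
v = √(2·5.83×10⁻⁸/0.0468) = 1.58×10⁻³ m/s.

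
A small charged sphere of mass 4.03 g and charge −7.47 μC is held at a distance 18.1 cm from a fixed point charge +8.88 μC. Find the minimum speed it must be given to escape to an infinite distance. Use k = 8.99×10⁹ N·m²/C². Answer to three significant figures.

To just escape, total mechanical energy must reach zero at infinity: ½mv²_min + U = 0, so ½mv²_min = −U = |kQq|/r.
|U| = |kQq|/r = (8.99×10⁹ N·m²/C²)(8.88×10⁻⁶)(7.47×10⁻⁶)/(0.181) = 3.29 J.
v_min = √(2|U|/m) = √(2·3.29/4.03×10⁻³) = 40.4 m/s.

40.4 m/s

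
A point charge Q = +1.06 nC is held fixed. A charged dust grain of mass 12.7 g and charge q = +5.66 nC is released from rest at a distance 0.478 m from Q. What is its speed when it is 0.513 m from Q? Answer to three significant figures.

1.10×10⁻³ m/s

Only the electrostatic force acts, so mechanical energy is conserved: ½mv² = U₁ − U₂ = kQq(1/r₁ − 1/r₂).
U₁ − U₂ = (8.99×10⁹ N·m²/C²)(1.06×10⁻⁹ C)(5.66×10⁻⁹ C)(1/0.478 − 1/0.513) = 7.70×10⁻⁹ J.
v = √(2·7.70×10⁻⁹/0.0127) = 1.10×10⁻³ m/s.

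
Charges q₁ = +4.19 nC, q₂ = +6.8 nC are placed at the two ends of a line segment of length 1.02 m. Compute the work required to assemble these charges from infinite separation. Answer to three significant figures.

The work to assemble the configuration equals its total potential energy, U = Σ kqᵢqⱼ/rᵢⱼ over all pairs.
The separation is r = 1.02 m.
U = (2.51×10⁻⁷) = 2.51×10⁻⁷ J.

2.51×10⁻⁷ J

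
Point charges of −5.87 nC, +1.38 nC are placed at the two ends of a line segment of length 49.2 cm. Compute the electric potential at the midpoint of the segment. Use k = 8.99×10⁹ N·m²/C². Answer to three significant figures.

The total potential is the scalar sum of each charge's contribution, V = Σ kqᵢ/rᵢ.
Each charge is 0.246 m from the midpoint.
V = k[(-5.87×10⁻⁹)/(0.246) + (1.38×10⁻⁹)/(0.246)] = -164 V.

-164 V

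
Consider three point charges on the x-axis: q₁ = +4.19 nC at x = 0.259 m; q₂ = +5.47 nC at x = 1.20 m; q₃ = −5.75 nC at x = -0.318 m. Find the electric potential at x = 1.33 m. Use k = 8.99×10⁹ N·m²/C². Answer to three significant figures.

382 V

The total potential is the scalar sum of each charge's contribution, V = Σ kqᵢ/rᵢ.
Distances from the field point to each charge: r₁ = 1.07 m, r₂ = 0.130 m, r₃ = 1.65 m.
V = k[(4.19×10⁻⁹)/(1.07) + (5.47×10⁻⁹)/(0.130) + (-5.75×10⁻⁹)/(1.65)] = 382 V.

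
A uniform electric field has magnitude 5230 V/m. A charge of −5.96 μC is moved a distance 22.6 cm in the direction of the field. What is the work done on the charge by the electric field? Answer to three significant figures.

The potential change for a displacement 22.6 cm in the direction of the field is ΔV = −Ed = -1180 V.
W_field = −qΔV = -7.04×10⁻³ J.

-7.04×10⁻³ J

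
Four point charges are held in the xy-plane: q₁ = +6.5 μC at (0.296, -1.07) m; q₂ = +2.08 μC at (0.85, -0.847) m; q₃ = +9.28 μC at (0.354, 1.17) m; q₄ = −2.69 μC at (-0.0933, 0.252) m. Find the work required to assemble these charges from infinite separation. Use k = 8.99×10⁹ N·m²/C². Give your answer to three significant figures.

0.161 J

The assembly work is the sum of pairwise potential energies, U = Σ_{i<j} kqᵢqⱼ/rᵢⱼ.
Pair separations: r₁₂ = 0.597 m, r₁₃ = 2.24 m, r₁₄ = 1.38 m, r₂₃ = 2.08 m, r₂₄ = 1.45 m, r₃₄ = 1.02 m.
Summing all 6 pair terms gives U = 0.161 J.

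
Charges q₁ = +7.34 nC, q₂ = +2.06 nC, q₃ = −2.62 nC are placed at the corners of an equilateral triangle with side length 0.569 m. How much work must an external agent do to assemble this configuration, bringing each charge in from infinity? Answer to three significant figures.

-1.50×10⁻⁷ J

The assembly work is the sum of pairwise potential energies, U = Σ_{i<j} kqᵢqⱼ/rᵢⱼ.
All three pair separations equal the side length, 0.569 m.
U = (2.39×10⁻⁷) + (-3.04×10⁻⁷) + (-8.53×10⁻⁸) = -1.50×10⁻⁷ J.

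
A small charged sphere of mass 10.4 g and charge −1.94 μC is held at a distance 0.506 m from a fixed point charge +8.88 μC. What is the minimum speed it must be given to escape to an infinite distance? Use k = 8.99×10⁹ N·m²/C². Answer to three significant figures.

7.67 m/s

To just escape, total mechanical energy must reach zero at infinity: ½mv²_min + U = 0, so ½mv²_min = −U = |kQq|/r.
|U| = |kQq|/r = (8.99×10⁹ N·m²/C²)(8.88×10⁻⁶)(1.94×10⁻⁶)/(0.506) = 0.306 J.
v_min = √(2|U|/m) = √(2·0.306/0.0104) = 7.67 m/s.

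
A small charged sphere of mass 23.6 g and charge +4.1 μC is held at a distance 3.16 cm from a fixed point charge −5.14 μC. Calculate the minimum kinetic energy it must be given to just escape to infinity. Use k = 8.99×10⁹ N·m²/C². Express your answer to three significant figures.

To just escape, total mechanical energy must reach zero at infinity: ½mv²_min + U = 0, so ½mv²_min = −U = |kQq|/r.
|U| = |kQq|/r = (8.99×10⁹ N·m²/C²)(5.14×10⁻⁶)(4.10×10⁻⁶)/(0.0316) = 6.00 J.

6.00 J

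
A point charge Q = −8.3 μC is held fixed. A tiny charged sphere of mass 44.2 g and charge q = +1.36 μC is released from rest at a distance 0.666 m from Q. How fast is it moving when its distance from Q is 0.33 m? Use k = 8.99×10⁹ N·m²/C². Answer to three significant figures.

2.65 m/s

Only the electrostatic force acts, so mechanical energy is conserved: ½mv² = U₁ − U₂ = kQq(1/r₁ − 1/r₂).
U₁ − U₂ = (8.99×10⁹ N·m²/C²)(-8.30×10⁻⁶ C)(1.36×10⁻⁶ C)(1/0.666 − 1/0.330) = 0.155 J.
v = √(2·0.155/0.0442) = 2.65 m/s.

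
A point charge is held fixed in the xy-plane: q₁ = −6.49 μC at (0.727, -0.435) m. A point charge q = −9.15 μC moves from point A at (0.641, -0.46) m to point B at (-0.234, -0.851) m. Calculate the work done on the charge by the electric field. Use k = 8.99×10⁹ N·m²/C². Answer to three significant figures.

5.45 J

The work done by the electric force is W_field = −ΔU = −q(V_B − V_A) = q(V_A − V_B).
At A: distance to the source charge is 0.0896 m; V_A = kq₁/r = -6.51×10⁵ V.
At B: distance to the source charge is 1.05 m; V_B = kq₁/r = -5.57×10⁴ V.
ΔV = V_B − V_A = 5.96×10⁵ V.
W_field = −qΔV = −(-9.15×10⁻⁶ C)(5.96×10⁵ V) = 5.45 J.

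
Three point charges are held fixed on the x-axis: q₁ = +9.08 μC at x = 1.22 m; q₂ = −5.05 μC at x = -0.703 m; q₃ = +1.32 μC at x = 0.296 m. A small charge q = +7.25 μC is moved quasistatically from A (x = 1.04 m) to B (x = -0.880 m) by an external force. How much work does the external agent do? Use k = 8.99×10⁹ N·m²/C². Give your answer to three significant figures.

-4.72 J

For quasistatic motion the external work equals the change in potential energy: W_ext = qΔV = q(V_B − V_A).
At A: distances to the source charges are 0.180 m, 1.74 m, 0.744 m; V_A = Σ kqᵢ/rᵢ = 4.43×10⁵ V.
At B: distances to the source charges are 2.10 m, 0.177 m, 1.18 m; V_B = Σ kqᵢ/rᵢ = -2.08×10⁵ V.
ΔV = V_B − V_A = -6.51×10⁵ V.
W_ext = qΔV = (7.25×10⁻⁶ C)(-6.51×10⁵ V) = -4.72 J.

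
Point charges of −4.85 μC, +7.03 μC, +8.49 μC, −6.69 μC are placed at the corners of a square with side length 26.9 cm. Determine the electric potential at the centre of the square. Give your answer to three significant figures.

Electric potential is a scalar, so the contributions from each charge add algebraically: V = Σ kqᵢ/rᵢ.
The distance from each corner to the centre is a√2/2 = 0.190 m.
V = k[(-4.85×10⁻⁶)/(0.190) + (7.03×10⁻⁶)/(0.190) + (8.49×10⁻⁶)/(0.190) + (-6.69×10⁻⁶)/(0.190)] = 1.88×10⁵ V.

1.88×10⁵ V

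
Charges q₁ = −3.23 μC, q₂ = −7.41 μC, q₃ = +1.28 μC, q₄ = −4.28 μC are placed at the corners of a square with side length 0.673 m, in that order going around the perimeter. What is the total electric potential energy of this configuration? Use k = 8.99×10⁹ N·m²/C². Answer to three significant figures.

The assembly work is the sum of pairwise potential energies, U = Σ_{i<j} kqᵢqⱼ/rᵢⱼ.
The four side pairs have separation 0.673 m and the two diagonal pairs 0.952 m.
Summing all 6 pair terms gives U = 0.565 J.

0.565 J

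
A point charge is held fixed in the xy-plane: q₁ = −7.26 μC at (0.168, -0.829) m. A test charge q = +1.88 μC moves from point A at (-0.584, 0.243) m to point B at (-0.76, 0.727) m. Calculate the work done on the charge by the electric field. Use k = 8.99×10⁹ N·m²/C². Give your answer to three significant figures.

The work done by the electric force is W_field = −ΔU = −q(V_B − V_A) = q(V_A − V_B).
At A: distance to the source charge is 1.31 m; V_A = kq₁/r = -4.98×10⁴ V.
At B: distance to the source charge is 1.81 m; V_B = kq₁/r = -3.60×10⁴ V.
ΔV = V_B − V_A = 1.38×10⁴ V.
W_field = −qΔV = −(1.88×10⁻⁶ C)(1.38×10⁴ V) = -0.0260 J.

-0.0260 J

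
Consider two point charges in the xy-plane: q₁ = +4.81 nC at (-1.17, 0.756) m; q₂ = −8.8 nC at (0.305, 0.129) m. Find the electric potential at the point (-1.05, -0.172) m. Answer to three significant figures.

Electric potential is a scalar, so the contributions from each charge add algebraically: V = Σ kqᵢ/rᵢ.
Distances from the field point to each charge: r₁ = 0.936 m, r₂ = 1.39 m.
V = k[(4.81×10⁻⁹)/(0.936) + (-8.80×10⁻⁹)/(1.39)] = -10.8 V.

-10.8 V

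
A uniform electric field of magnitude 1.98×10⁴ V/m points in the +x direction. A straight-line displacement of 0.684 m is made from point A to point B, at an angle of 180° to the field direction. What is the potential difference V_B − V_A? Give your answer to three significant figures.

1.35×10⁴ V

Only the component of displacement along E changes the potential: ΔV = −E·d·cosθ.
ΔV = −(1.98×10⁴ V/m)(0.684 m)cos180° = 1.35×10⁴ V.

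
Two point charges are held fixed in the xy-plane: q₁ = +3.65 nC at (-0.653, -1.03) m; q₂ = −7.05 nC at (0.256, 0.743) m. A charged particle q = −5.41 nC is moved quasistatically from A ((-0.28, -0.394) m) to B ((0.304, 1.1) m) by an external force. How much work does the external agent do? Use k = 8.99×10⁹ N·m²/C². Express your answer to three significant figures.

8.44×10⁻⁷ J

For quasistatic motion the external work equals the change in potential energy: W_ext = qΔV = q(V_B − V_A).
At A: distances to the source charges are 0.737 m, 1.26 m; V_A = Σ kqᵢ/rᵢ = -5.92 V.
At B: distances to the source charges are 2.34 m, 0.360 m; V_B = Σ kqᵢ/rᵢ = -162 V.
ΔV = V_B − V_A = -156 V.
W_ext = qΔV = (-5.41×10⁻⁹ C)(-156 V) = 8.44×10⁻⁷ J.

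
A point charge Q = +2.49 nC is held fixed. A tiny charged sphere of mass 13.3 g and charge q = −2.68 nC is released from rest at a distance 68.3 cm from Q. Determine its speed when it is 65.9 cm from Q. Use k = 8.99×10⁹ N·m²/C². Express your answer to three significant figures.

6.94×10⁻⁴ m/s

Only the electrostatic force acts, so mechanical energy is conserved: ½mv² = U₁ − U₂ = kQq(1/r₁ − 1/r₂).
U₁ − U₂ = (8.99×10⁹ N·m²/C²)(2.49×10⁻⁹ C)(-2.68×10⁻⁹ C)(1/0.683 − 1/0.659) = 3.20×10⁻⁹ J.
v = √(2·3.20×10⁻⁹/0.0133) = 6.94×10⁻⁴ m/s.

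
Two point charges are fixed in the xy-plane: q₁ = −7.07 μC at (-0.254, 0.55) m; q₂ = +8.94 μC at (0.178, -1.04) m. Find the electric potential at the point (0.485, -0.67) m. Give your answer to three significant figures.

1.23×10⁵ V

Electric potential is a scalar, so the contributions from each charge add algebraically: V = Σ kqᵢ/rᵢ.
Distances from the field point to each charge: r₁ = 1.43 m, r₂ = 0.481 m.
V = k[(-7.07×10⁻⁶)/(1.43) + (8.94×10⁻⁶)/(0.481)] = 1.23×10⁵ V.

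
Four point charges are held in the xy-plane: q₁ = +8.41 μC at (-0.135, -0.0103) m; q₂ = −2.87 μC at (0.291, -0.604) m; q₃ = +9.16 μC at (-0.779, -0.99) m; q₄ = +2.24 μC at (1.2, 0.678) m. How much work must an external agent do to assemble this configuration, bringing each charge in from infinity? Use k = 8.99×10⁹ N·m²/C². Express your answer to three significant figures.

The assembly work is the sum of pairwise potential energies, U = Σ_{i<j} kqᵢqⱼ/rᵢⱼ.
Pair separations: r₁₂ = 0.731 m, r₁₃ = 1.17 m, r₁₄ = 1.50 m, r₂₃ = 1.14 m, r₂₄ = 1.57 m, r₃₄ = 2.59 m.
Summing all 6 pair terms gives U = 0.233 J.

0.233 J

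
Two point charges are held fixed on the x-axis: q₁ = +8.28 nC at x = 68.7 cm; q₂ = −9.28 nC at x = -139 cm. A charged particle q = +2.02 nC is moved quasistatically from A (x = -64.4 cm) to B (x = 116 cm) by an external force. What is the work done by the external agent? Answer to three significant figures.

For quasistatic motion the external work equals the change in potential energy: W_ext = qΔV = q(V_B − V_A).
At A: distances to the source charges are 1.33 m, 0.746 m; V_A = Σ kqᵢ/rᵢ = -55.9 V.
At B: distances to the source charges are 0.473 m, 2.55 m; V_B = Σ kqᵢ/rᵢ = 125 V.
ΔV = V_B − V_A = 181 V.
W_ext = qΔV = (2.02×10⁻⁹ C)(181 V) = 3.65×10⁻⁷ J.

3.65×10⁻⁷ J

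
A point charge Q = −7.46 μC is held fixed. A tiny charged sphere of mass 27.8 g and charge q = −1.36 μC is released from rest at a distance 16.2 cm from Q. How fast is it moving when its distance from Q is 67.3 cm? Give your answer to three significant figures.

Only the electrostatic force acts, so mechanical energy is conserved: ½mv² = U₁ − U₂ = kQq(1/r₁ − 1/r₂).
U₁ − U₂ = (8.99×10⁹ N·m²/C²)(-7.46×10⁻⁶ C)(-1.36×10⁻⁶ C)(1/0.162 − 1/0.673) = 0.427 J.
v = √(2·0.427/0.0278) = 5.55 m/s.

5.55 m/s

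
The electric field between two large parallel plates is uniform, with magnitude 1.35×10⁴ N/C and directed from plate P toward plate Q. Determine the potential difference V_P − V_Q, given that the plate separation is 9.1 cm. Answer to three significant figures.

In a uniform field, potential decreases in the direction of E: ΔV = −E·d for a displacement d parallel to E.
Going from Q to P is a displacement of 9.1 cm opposite to the field, so V_P − V_Q = +Ed = 1230 V.

1230 V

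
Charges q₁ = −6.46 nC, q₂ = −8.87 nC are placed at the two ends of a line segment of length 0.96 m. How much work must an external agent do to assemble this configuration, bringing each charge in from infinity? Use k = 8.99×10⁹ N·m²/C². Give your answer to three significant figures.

The assembly work is the sum of pairwise potential energies, U = Σ_{i<j} kqᵢqⱼ/rᵢⱼ.
The separation is r = 0.960 m.
U = (5.37×10⁻⁷) = 5.37×10⁻⁷ J.

5.37×10⁻⁷ J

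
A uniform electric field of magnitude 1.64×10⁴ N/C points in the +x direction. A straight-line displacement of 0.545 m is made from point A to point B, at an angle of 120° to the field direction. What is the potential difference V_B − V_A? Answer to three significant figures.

4470 V

Only the component of displacement along E changes the potential: ΔV = −E·d·cosθ.
ΔV = −(1.64×10⁴ V/m)(0.545 m)cos120° = 4470 V.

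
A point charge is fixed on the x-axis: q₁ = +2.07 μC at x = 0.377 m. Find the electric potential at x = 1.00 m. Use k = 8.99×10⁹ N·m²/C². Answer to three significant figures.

2.99×10⁴ V

Electric potential is a scalar, so the contributions from each charge add algebraically: V = Σ kqᵢ/rᵢ.
V = k[(2.07×10⁻⁶)/(0.623)] = 2.99×10⁴ V.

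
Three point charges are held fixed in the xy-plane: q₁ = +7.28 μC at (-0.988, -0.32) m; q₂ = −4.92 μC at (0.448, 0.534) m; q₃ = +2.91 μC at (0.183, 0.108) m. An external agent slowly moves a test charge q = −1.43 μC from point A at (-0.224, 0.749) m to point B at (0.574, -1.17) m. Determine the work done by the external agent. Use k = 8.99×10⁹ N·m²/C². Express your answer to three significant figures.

-0.0128 J

For quasistatic motion the external work equals the change in potential energy: W_ext = qΔV = q(V_B − V_A).
At A: distances to the source charges are 1.31 m, 0.706 m, 0.759 m; V_A = Σ kqᵢ/rᵢ = 2.16×10⁴ V.
At B: distances to the source charges are 1.78 m, 1.71 m, 1.34 m; V_B = Σ kqᵢ/rᵢ = 3.05×10⁴ V.
ΔV = V_B − V_A = 8920 V.
W_ext = qΔV = (-1.43×10⁻⁶ C)(8920 V) = -0.0128 J.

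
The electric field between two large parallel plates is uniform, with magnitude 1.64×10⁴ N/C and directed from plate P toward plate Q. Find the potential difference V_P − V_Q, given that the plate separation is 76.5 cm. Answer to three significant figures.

1.25×10⁴ V

In a uniform field, potential decreases in the direction of E: ΔV = −E·d for a displacement d parallel to E.
Going from Q to P is a displacement of 76.5 cm opposite to the field, so V_P − V_Q = +Ed = 1.25×10⁴ V.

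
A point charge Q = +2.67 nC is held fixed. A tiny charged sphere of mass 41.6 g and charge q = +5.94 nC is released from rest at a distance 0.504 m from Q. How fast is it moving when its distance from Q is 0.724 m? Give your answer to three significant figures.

2.03×10⁻³ m/s

Only the electrostatic force acts, so mechanical energy is conserved: ½mv² = U₁ − U₂ = kQq(1/r₁ − 1/r₂).
U₁ − U₂ = (8.99×10⁹ N·m²/C²)(2.67×10⁻⁹ C)(5.94×10⁻⁹ C)(1/0.504 − 1/0.724) = 8.60×10⁻⁸ J.
v = √(2·8.60×10⁻⁸/0.0416) = 2.03×10⁻³ m/s.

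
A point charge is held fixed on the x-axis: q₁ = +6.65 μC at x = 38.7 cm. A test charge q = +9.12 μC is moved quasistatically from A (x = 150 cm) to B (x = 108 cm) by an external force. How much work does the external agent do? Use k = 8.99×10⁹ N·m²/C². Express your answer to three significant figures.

For quasistatic motion the external work equals the change in potential energy: W_ext = qΔV = q(V_B − V_A).
At A: distance to the source charge is 1.11 m; V_A = kq₁/r = 5.37×10⁴ V.
At B: distance to the source charge is 0.693 m; V_B = kq₁/r = 8.63×10⁴ V.
ΔV = V_B − V_A = 3.26×10⁴ V.
W_ext = qΔV = (9.12×10⁻⁶ C)(3.26×10⁴ V) = 0.297 J.

0.297 J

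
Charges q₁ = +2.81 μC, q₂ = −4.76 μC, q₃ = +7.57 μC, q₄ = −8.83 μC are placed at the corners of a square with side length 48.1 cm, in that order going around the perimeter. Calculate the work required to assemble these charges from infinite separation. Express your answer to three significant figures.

The assembly work is the sum of pairwise potential energies, U = Σ_{i<j} kqᵢqⱼ/rᵢⱼ.
The four side pairs have separation 0.481 m and the two diagonal pairs 0.680 m.
Summing all 6 pair terms gives U = -1.80 J.

-1.80 J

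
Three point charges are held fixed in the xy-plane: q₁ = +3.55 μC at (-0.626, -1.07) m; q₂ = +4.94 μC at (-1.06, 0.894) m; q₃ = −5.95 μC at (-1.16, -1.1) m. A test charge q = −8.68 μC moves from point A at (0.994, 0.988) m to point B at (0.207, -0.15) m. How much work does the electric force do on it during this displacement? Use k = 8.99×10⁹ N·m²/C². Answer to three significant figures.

0.0406 J

The work done by the electric force is W_field = −ΔU = −q(V_B − V_A) = q(V_A − V_B).
At A: distances to the source charges are 2.62 m, 2.06 m, 3.00 m; V_A = Σ kqᵢ/rᵢ = 1.60×10⁴ V.
At B: distances to the source charges are 1.24 m, 1.64 m, 1.66 m; V_B = Σ kqᵢ/rᵢ = 2.06×10⁴ V.
ΔV = V_B − V_A = 4680 V.
W_field = −qΔV = −(-8.68×10⁻⁶ C)(4680 V) = 0.0406 J.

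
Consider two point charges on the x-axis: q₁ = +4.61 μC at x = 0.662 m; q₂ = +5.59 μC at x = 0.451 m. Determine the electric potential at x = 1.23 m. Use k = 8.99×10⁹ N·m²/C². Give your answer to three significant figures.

The total potential is the scalar sum of each charge's contribution, V = Σ kqᵢ/rᵢ.
Distances from the field point to each charge: r₁ = 0.568 m, r₂ = 0.779 m.
V = k[(4.61×10⁻⁶)/(0.568) + (5.59×10⁻⁶)/(0.779)] = 1.37×10⁵ V.

1.37×10⁵ V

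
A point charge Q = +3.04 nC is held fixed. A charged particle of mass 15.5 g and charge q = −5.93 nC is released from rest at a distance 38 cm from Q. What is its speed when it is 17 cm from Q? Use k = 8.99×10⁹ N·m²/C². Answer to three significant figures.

8.24×10⁻³ m/s

Only the electrostatic force acts, so mechanical energy is conserved: ½mv² = U₁ − U₂ = kQq(1/r₁ − 1/r₂).
U₁ − U₂ = (8.99×10⁹ N·m²/C²)(3.04×10⁻⁹ C)(-5.93×10⁻⁹ C)(1/0.380 − 1/0.170) = 5.27×10⁻⁷ J.
v = √(2·5.27×10⁻⁷/0.0155) = 8.24×10⁻³ m/s.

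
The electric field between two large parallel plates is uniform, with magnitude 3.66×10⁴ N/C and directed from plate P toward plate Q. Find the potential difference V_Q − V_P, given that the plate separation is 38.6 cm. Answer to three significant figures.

In a uniform field, potential decreases in the direction of E: ΔV = −E·d for a displacement d parallel to E.
Going from P to Q is a displacement of 38.6 cm along the field, so V_Q − V_P = −Ed = -1.41×10⁴ V.

-1.41×10⁴ V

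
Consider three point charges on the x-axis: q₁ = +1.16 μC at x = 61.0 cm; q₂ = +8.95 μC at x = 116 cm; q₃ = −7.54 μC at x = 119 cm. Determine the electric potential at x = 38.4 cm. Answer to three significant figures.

The total potential is the scalar sum of each charge's contribution, V = Σ kqᵢ/rᵢ.
Distances from the field point to each charge: r₁ = 0.226 m, r₂ = 0.776 m, r₃ = 0.806 m.
V = k[(1.16×10⁻⁶)/(0.226) + (8.95×10⁻⁶)/(0.776) + (-7.54×10⁻⁶)/(0.806)] = 6.57×10⁴ V.

6.57×10⁴ V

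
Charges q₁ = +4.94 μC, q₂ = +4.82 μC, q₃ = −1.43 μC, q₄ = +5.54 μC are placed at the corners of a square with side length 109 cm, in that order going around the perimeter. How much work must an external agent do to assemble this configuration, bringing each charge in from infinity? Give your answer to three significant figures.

0.414 J

The assembly work is the sum of pairwise potential energies, U = Σ_{i<j} kqᵢqⱼ/rᵢⱼ.
The four side pairs have separation 1.09 m and the two diagonal pairs 1.54 m.
Summing all 6 pair terms gives U = 0.414 J.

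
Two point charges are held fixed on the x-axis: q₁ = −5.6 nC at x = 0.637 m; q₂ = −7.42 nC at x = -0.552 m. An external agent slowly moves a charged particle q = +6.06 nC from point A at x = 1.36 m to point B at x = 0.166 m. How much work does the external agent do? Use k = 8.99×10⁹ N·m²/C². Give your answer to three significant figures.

For quasistatic motion the external work equals the change in potential energy: W_ext = qΔV = q(V_B − V_A).
At A: distances to the source charges are 0.723 m, 1.91 m; V_A = Σ kqᵢ/rᵢ = -105 V.
At B: distances to the source charges are 0.471 m, 0.718 m; V_B = Σ kqᵢ/rᵢ = -200 V.
ΔV = V_B − V_A = -95.3 V.
W_ext = qΔV = (6.06×10⁻⁹ C)(-95.3 V) = -5.77×10⁻⁷ J.

-5.77×10⁻⁷ J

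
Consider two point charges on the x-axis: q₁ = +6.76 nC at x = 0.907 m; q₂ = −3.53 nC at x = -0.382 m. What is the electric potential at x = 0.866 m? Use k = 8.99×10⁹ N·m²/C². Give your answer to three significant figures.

1460 V

The total potential is the scalar sum of each charge's contribution, V = Σ kqᵢ/rᵢ.
Distances from the field point to each charge: r₁ = 0.0410 m, r₂ = 1.25 m.
V = k[(6.76×10⁻⁹)/(0.0410) + (-3.53×10⁻⁹)/(1.25)] = 1460 V.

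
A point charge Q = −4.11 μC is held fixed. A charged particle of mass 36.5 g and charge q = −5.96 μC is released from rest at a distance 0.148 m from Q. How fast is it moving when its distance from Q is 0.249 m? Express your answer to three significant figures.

5.75 m/s

Only the electrostatic force acts, so mechanical energy is conserved: ½mv² = U₁ − U₂ = kQq(1/r₁ − 1/r₂).
U₁ − U₂ = (8.99×10⁹ N·m²/C²)(-4.11×10⁻⁶ C)(-5.96×10⁻⁶ C)(1/0.148 − 1/0.249) = 0.604 J.
v = √(2·0.604/0.0365) = 5.75 m/s.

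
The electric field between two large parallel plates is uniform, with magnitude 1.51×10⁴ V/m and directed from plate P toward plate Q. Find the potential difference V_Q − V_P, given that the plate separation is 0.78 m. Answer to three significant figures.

-1.18×10⁴ V

In a uniform field, potential decreases in the direction of E: ΔV = −E·d for a displacement d parallel to E.
Going from P to Q is a displacement of 0.78 m along the field, so V_Q − V_P = −Ed = -1.18×10⁴ V.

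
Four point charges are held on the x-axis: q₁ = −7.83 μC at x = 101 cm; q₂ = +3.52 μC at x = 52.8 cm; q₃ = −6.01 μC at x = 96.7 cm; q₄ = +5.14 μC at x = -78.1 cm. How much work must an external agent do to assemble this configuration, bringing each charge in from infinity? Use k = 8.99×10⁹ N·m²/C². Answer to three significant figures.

8.65 J

The work to assemble the configuration equals its total potential energy, U = Σ kqᵢqⱼ/rᵢⱼ over all pairs.
Pair separations: r₁₂ = 0.482 m, r₁₃ = 0.0430 m, r₁₄ = 1.79 m, r₂₃ = 0.439 m, r₂₄ = 1.31 m, r₃₄ = 1.75 m.
Summing all 6 pair terms gives U = 8.65 J.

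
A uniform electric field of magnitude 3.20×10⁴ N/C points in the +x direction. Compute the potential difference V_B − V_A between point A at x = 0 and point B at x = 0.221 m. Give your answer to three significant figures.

-7070 V

In a uniform field, potential decreases in the direction of E: V_B − V_A = −E·Δx.
V_B − V_A = −(3.20×10⁴ V/m)(0.221 m) = -7070 V.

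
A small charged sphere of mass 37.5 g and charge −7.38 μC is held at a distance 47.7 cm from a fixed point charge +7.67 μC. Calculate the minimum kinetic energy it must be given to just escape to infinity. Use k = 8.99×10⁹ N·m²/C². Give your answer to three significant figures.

1.07 J

To just escape, total mechanical energy must reach zero at infinity: ½mv²_min + U = 0, so ½mv²_min = −U = |kQq|/r.
|U| = |kQq|/r = (8.99×10⁹ N·m²/C²)(7.67×10⁻⁶)(7.38×10⁻⁶)/(0.477) = 1.07 J.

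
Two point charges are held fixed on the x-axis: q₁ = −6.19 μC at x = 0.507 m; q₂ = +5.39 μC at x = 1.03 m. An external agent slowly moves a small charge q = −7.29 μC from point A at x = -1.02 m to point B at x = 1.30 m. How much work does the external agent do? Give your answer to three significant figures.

-0.890 J

For quasistatic motion the external work equals the change in potential energy: W_ext = qΔV = q(V_B − V_A).
At A: distances to the source charges are 1.53 m, 2.05 m; V_A = Σ kqᵢ/rᵢ = -1.28×10⁴ V.
At B: distances to the source charges are 0.793 m, 0.270 m; V_B = Σ kqᵢ/rᵢ = 1.09×10⁵ V.
ΔV = V_B − V_A = 1.22×10⁵ V.
W_ext = qΔV = (-7.29×10⁻⁶ C)(1.22×10⁵ V) = -0.890 J.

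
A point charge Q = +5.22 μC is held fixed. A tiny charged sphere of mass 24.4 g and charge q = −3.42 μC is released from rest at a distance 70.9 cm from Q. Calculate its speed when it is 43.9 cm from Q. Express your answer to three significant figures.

Only the electrostatic force acts, so mechanical energy is conserved: ½mv² = U₁ − U₂ = kQq(1/r₁ − 1/r₂).
U₁ − U₂ = (8.99×10⁹ N·m²/C²)(5.22×10⁻⁶ C)(-3.42×10⁻⁶ C)(1/0.709 − 1/0.439) = 0.139 J.
v = √(2·0.139/0.0244) = 3.38 m/s.

3.38 m/s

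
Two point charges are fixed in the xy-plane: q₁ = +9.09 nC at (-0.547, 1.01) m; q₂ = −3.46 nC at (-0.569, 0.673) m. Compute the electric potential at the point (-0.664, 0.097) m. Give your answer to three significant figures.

The total potential is the scalar sum of each charge's contribution, V = Σ kqᵢ/rᵢ.
Distances from the field point to each charge: r₁ = 0.920 m, r₂ = 0.584 m.
V = k[(9.09×10⁻⁹)/(0.920) + (-3.46×10⁻⁹)/(0.584)] = 35.5 V.

35.5 V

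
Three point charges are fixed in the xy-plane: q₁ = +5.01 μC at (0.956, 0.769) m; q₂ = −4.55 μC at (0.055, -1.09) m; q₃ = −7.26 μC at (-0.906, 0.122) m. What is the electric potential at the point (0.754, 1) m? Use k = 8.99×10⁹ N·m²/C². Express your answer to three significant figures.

9.35×10⁴ V

The total potential is the scalar sum of each charge's contribution, V = Σ kqᵢ/rᵢ.
Distances from the field point to each charge: r₁ = 0.307 m, r₂ = 2.20 m, r₃ = 1.88 m.
V = k[(5.01×10⁻⁶)/(0.307) + (-4.55×10⁻⁶)/(2.20) + (-7.26×10⁻⁶)/(1.88)] = 9.35×10⁴ V.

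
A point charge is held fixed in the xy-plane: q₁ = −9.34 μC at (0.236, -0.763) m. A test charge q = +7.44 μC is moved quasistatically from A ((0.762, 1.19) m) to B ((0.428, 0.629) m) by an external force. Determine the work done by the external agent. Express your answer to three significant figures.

For quasistatic motion the external work equals the change in potential energy: W_ext = qΔV = q(V_B − V_A).
At A: distance to the source charge is 2.02 m; V_A = kq₁/r = -4.15×10⁴ V.
At B: distance to the source charge is 1.41 m; V_B = kq₁/r = -5.98×10⁴ V.
ΔV = V_B − V_A = -1.82×10⁴ V.
W_ext = qΔV = (7.44×10⁻⁶ C)(-1.82×10⁴ V) = -0.136 J.

-0.136 J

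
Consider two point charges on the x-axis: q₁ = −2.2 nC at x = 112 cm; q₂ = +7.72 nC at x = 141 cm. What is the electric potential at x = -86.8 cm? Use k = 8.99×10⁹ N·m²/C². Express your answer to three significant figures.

20.5 V

The total potential is the scalar sum of each charge's contribution, V = Σ kqᵢ/rᵢ.
Distances from the field point to each charge: r₁ = 1.99 m, r₂ = 2.28 m.
V = k[(-2.20×10⁻⁹)/(1.99) + (7.72×10⁻⁹)/(2.28)] = 20.5 V.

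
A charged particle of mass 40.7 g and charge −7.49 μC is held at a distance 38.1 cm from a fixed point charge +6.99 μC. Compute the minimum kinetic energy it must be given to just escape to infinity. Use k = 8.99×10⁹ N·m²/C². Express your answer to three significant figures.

To just escape, total mechanical energy must reach zero at infinity: ½mv²_min + U = 0, so ½mv²_min = −U = |kQq|/r.
|U| = |kQq|/r = (8.99×10⁹ N·m²/C²)(6.99×10⁻⁶)(7.49×10⁻⁶)/(0.381) = 1.24 J.

1.24 J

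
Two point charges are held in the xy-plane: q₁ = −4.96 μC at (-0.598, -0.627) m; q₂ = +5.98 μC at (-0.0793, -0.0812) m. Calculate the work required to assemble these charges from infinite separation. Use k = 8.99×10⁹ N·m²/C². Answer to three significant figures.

The work to assemble the configuration equals its total potential energy, U = Σ kqᵢqⱼ/rᵢⱼ over all pairs.
Pair separations: r₁₂ = 0.753 m.
U = (-0.354) = -0.354 J.

-0.354 J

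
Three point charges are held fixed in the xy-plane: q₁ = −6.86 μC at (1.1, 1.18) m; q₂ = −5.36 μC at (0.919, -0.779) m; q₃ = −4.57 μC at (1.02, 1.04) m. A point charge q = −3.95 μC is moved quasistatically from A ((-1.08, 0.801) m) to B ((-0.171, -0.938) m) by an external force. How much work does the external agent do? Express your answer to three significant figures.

For quasistatic motion the external work equals the change in potential energy: W_ext = qΔV = q(V_B − V_A).
At A: distances to the source charges are 2.21 m, 2.55 m, 2.11 m; V_A = Σ kqᵢ/rᵢ = -6.62×10⁴ V.
At B: distances to the source charges are 2.47 m, 1.10 m, 2.31 m; V_B = Σ kqᵢ/rᵢ = -8.65×10⁴ V.
ΔV = V_B − V_A = -2.03×10⁴ V.
W_ext = qΔV = (-3.95×10⁻⁶ C)(-2.03×10⁴ V) = 0.0801 J.

0.0801 J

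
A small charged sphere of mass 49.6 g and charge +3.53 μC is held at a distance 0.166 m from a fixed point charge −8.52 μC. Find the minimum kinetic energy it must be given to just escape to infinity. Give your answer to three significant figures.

To just escape, total mechanical energy must reach zero at infinity: ½mv²_min + U = 0, so ½mv²_min = −U = |kQq|/r.
|U| = |kQq|/r = (8.99×10⁹ N·m²/C²)(8.52×10⁻⁶)(3.53×10⁻⁶)/(0.166) = 1.63 J.

1.63 J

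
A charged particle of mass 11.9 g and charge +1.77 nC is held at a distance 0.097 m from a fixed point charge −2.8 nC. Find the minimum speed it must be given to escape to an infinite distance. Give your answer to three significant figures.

8.79×10⁻³ m/s

To just escape, total mechanical energy must reach zero at infinity: ½mv²_min + U = 0, so ½mv²_min = −U = |kQq|/r.
|U| = |kQq|/r = (8.99×10⁹ N·m²/C²)(2.80×10⁻⁹)(1.77×10⁻⁹)/(0.0970) = 4.59×10⁻⁷ J.
v_min = √(2|U|/m) = √(2·4.59×10⁻⁷/0.0119) = 8.79×10⁻³ m/s.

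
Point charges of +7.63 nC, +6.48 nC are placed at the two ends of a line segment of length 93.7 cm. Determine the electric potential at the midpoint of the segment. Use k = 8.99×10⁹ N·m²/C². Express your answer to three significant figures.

271 V

The total potential is the scalar sum of each charge's contribution, V = Σ kqᵢ/rᵢ.
Each charge is 0.469 m from the midpoint.
V = k[(7.63×10⁻⁹)/(0.469) + (6.48×10⁻⁹)/(0.469)] = 271 V.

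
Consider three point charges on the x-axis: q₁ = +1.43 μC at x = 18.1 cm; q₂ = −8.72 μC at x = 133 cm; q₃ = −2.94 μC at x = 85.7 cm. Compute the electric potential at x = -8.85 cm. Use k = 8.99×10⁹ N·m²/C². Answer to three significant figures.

-3.55×10⁴ V

Electric potential is a scalar, so the contributions from each charge add algebraically: V = Σ kqᵢ/rᵢ.
Distances from the field point to each charge: r₁ = 0.270 m, r₂ = 1.42 m, r₃ = 0.946 m.
V = k[(1.43×10⁻⁶)/(0.270) + (-8.72×10⁻⁶)/(1.42) + (-2.94×10⁻⁶)/(0.946)] = -3.55×10⁴ V.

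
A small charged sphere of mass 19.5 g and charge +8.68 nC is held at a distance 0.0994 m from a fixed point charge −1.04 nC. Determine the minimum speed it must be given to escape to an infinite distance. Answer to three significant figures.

9.15×10⁻³ m/s

To just escape, total mechanical energy must reach zero at infinity: ½mv²_min + U = 0, so ½mv²_min = −U = |kQq|/r.
|U| = |kQq|/r = (8.99×10⁹ N·m²/C²)(1.04×10⁻⁹)(8.68×10⁻⁹)/(0.0994) = 8.16×10⁻⁷ J.
v_min = √(2|U|/m) = √(2·8.16×10⁻⁷/0.0195) = 9.15×10⁻³ m/s.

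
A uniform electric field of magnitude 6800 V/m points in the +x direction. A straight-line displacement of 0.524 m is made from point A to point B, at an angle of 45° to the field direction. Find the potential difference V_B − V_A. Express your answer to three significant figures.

-2520 V

Only the component of displacement along E changes the potential: ΔV = −E·d·cosθ.
ΔV = −(6800 V/m)(0.524 m)cos45° = -2520 V.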